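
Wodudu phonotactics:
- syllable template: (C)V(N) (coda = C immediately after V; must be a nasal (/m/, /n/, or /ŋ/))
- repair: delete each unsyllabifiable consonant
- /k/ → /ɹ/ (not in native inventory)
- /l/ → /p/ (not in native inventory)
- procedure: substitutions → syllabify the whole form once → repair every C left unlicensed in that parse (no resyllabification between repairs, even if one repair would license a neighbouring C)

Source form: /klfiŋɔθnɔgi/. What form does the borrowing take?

Substitution: /k/ → /ɹ/, /l/ → /p/, giving /ɹpfiŋɔθnɔgi/.
Syllabifying with onset maximization leaves /ɹ/, /p/, /θ/ stranded (only a nasal (/m/, /n/, or /ŋ/) is licensed in coda position; onsets are limited to one consonant).
Deletion applies to /ɹ/, /p/, /θ/.

fiŋɔnɔgi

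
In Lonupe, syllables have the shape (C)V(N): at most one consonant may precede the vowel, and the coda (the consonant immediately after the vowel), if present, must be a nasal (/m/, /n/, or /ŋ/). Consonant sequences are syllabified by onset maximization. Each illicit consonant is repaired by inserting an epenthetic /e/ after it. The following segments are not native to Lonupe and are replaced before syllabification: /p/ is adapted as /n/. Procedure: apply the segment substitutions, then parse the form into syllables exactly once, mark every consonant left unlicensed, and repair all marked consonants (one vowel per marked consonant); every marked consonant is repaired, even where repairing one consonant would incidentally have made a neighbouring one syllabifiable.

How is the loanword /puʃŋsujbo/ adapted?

nuʃeŋesujebo

Substitution: /p/ → /n/, giving /nuʃŋsujbo/.
Under (C)V(N), the unsyllabifiable consonants are /ʃ/, /ŋ/, /j/ (only a nasal (/m/, /n/, or /ŋ/) is licensed in coda position; onsets are limited to one consonant).
Inserting the epenthetic vowel yields /ʃ/ → /ʃe/, /ŋ/ → /ŋe/, /j/ → /je/.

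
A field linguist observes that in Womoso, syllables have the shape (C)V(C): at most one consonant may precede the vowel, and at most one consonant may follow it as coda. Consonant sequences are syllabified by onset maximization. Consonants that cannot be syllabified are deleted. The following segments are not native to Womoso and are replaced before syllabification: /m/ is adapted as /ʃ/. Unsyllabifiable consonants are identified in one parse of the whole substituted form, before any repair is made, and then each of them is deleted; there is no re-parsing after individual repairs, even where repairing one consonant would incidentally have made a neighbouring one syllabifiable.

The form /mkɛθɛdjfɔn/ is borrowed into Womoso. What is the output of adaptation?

kɛθɛdfɔn

Substitution: /m/ → /ʃ/, giving /ʃkɛθɛdjfɔn/.
The consonants /ʃ/, /j/ cannot be parsed into a legal (C)V(C) syllable (at most one coda consonant is licensed; onsets are limited to one consonant).
Deletion applies to /ʃ/, /j/.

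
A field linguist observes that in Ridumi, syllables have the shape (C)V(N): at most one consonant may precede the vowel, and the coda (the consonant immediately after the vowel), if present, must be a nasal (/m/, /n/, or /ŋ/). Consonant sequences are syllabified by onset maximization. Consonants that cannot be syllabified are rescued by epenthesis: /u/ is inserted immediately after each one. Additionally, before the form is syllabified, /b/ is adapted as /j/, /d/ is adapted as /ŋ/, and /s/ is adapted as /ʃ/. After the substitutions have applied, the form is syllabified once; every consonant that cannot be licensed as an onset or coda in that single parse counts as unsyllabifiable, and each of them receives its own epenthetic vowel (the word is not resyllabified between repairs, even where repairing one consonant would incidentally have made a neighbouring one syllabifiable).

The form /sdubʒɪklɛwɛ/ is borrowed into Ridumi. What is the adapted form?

Substitution: /s/ → /ʃ/, /d/ → /ŋ/, /b/ → /j/, giving /ʃŋujʒɪklɛwɛ/.
Syllabifying with onset maximization leaves /ʃ/, /j/, /k/ stranded (only a nasal (/m/, /n/, or /ŋ/) is licensed in coda position; onsets are limited to one consonant).
Inserting the epenthetic vowel yields /ʃ/ → /ʃu/, /j/ → /ju/, /k/ → /ku/.

ʃuŋujuʒɪkulɛwɛ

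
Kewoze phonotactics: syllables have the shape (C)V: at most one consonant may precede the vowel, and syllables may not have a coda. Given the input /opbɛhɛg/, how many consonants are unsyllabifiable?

The consonants /p/, /g/ cannot be parsed into a legal (C)V syllable (no codas are permitted; onsets are limited to one consonant).

2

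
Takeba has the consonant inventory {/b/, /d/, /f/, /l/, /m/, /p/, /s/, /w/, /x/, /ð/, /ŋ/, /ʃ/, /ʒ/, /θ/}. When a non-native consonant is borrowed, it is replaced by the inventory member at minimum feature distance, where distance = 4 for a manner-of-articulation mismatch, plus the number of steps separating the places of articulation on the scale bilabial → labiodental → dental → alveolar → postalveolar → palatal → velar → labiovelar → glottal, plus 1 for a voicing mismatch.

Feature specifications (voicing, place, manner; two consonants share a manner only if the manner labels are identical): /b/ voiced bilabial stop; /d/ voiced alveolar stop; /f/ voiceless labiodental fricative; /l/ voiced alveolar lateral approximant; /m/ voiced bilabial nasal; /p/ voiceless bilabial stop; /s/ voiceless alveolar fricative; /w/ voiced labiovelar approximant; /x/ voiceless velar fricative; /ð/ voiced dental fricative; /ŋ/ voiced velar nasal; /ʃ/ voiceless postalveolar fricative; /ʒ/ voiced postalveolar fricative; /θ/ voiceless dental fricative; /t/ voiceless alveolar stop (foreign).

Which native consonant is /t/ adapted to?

/d/ is closest: same manner (stop), place distance 0 (alveolar→alveolar), voicing differs (+1); total 1. Next closest is /p/ at distance 3.

d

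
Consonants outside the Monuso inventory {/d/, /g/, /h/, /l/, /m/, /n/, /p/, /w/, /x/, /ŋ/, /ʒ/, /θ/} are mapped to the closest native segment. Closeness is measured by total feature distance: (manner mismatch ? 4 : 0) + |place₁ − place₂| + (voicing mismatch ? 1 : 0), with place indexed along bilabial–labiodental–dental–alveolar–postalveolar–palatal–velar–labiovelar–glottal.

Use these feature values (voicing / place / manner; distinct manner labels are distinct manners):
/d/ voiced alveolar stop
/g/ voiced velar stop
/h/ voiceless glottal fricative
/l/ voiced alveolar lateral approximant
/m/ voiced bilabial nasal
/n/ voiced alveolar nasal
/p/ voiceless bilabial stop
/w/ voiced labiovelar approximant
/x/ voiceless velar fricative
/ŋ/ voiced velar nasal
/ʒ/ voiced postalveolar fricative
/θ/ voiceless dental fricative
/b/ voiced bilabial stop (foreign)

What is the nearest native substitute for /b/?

/p/ is closest: same manner (stop), place distance 0 (bilabial→bilabial), voicing differs (+1); total 1. Next closest is /d/ at distance 3.

p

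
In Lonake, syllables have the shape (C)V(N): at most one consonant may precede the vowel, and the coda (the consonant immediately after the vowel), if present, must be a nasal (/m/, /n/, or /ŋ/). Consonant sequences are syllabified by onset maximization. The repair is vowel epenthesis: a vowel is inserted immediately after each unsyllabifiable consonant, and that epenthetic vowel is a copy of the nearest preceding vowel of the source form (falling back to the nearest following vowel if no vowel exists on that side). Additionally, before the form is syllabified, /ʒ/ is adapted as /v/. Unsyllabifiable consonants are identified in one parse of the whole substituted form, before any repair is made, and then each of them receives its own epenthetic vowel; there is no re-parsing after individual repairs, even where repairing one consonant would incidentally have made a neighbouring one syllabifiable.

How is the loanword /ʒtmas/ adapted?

vatamasa

Substitution: /ʒ/ → /v/, giving /vtmas/.
The consonants /v/, /t/, /s/ cannot be parsed into a legal (C)V(N) syllable (only a nasal (/m/, /n/, or /ŋ/) is licensed in coda position; onsets are limited to one consonant).
Each unlicensed consonant becomes the onset of a new syllable: /v/ → /va/, /t/ → /ta/, /s/ → /sa/.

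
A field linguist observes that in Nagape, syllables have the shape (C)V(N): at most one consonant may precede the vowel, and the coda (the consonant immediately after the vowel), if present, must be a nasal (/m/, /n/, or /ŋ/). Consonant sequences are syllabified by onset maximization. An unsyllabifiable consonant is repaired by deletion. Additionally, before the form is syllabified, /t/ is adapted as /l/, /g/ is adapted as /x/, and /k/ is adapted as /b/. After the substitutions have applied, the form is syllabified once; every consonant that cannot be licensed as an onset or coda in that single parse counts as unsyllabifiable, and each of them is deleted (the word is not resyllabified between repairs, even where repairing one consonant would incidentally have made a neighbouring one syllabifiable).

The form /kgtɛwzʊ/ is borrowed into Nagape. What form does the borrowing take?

lɛzʊ

Substitution: /k/ → /b/, /g/ → /x/, /t/ → /l/, giving /bxlɛwzʊ/.
Syllabifying with onset maximization leaves /b/, /x/, /w/ stranded (only a nasal (/m/, /n/, or /ŋ/) is licensed in coda position; onsets are limited to one consonant).
Each unlicensed consonant is deleted: /b/, /x/, /w/.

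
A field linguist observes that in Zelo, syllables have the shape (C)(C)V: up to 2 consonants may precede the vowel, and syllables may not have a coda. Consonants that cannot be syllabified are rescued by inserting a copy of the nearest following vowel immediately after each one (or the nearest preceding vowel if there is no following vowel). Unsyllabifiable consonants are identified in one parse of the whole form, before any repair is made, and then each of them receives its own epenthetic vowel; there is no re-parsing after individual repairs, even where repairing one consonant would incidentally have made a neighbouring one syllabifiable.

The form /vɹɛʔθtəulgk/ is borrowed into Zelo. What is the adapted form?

vɹɛʔəθtəuluguku

Syllabifying with onset maximization leaves /ʔ/, /l/, /g/, /k/ stranded (no codas are permitted; onsets may contain at most 2 consonants).
Epenthesis after each stranded consonant: /ʔ/ → /ʔə/, /l/ → /lu/, /g/ → /gu/, /k/ → /ku/.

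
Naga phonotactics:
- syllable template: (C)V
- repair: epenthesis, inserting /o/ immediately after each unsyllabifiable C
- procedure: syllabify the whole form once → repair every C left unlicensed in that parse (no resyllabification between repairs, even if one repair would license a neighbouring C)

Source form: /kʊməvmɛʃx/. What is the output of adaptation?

kʊməvomɛʃoxo

The consonants /v/, /ʃ/, /x/ cannot be parsed into a legal (C)V syllable (no codas are permitted; onsets are limited to one consonant).
Inserting the epenthetic vowel yields /v/ → /vo/, /ʃ/ → /ʃo/, /x/ → /xo/.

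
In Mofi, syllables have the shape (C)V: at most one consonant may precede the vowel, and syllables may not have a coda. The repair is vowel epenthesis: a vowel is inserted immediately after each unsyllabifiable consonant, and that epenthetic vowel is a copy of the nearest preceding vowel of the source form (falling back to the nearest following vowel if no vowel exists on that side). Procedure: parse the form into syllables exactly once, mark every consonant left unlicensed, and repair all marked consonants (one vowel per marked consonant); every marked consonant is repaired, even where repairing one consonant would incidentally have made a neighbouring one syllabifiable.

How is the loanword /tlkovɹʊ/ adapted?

tolokovoɹʊ

Syllabifying with onset maximization leaves /t/, /l/, /v/ stranded (no codas are permitted; onsets are limited to one consonant).
Inserting the epenthetic vowel yields /t/ → /to/, /l/ → /lo/, /v/ → /vo/.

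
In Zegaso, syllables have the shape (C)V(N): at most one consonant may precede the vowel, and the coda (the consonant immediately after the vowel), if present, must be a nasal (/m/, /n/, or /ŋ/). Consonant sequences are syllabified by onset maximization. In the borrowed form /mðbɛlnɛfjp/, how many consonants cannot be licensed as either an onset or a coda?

The consonants /m/, /ð/, /l/, /f/, /j/, /p/ cannot be parsed into a legal (C)V(N) syllable (only a nasal (/m/, /n/, or /ŋ/) is licensed in coda position; onsets are limited to one consonant).

6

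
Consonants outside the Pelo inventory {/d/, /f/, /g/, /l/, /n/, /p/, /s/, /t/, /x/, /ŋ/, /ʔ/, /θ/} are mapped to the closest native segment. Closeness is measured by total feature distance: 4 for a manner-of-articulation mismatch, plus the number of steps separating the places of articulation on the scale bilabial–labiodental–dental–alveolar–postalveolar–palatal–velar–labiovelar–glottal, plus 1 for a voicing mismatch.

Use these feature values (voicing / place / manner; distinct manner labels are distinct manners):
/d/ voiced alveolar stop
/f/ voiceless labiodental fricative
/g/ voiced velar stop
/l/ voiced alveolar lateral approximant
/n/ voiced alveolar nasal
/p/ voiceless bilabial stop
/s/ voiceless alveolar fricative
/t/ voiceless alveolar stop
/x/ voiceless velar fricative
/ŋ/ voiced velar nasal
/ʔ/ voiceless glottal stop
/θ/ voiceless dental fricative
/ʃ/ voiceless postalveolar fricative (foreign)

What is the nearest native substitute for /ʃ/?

s

/s/ is closest: same manner (fricative), place distance 1 (postalveolar→alveolar), same voicing; total 1. Next closest is /x/ at distance 2.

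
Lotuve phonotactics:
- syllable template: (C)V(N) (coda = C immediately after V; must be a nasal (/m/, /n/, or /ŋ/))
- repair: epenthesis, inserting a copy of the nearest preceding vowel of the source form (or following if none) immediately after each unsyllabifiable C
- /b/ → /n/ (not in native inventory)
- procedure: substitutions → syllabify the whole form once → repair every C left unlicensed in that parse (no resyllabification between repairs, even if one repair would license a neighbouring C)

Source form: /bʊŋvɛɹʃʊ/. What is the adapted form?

nʊŋvɛɹɛʃʊ

Substitution: /b/ → /n/, giving /nʊŋvɛɹʃʊ/.
Under (C)V(N), the unsyllabifiable consonants are /ɹ/ (only a nasal (/m/, /n/, or /ŋ/) is licensed in coda position; onsets are limited to one consonant).
Epenthesis after each stranded consonant: /ɹ/ → /ɹɛ/.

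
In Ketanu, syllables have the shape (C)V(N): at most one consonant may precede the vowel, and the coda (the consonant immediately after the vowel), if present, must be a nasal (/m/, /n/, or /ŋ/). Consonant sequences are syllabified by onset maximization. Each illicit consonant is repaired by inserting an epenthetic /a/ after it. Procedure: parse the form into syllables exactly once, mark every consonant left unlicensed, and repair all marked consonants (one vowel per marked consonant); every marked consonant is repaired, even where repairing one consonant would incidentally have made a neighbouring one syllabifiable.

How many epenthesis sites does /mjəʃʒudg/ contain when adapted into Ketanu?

4

The unsyllabifiable consonants are /m/, /ʃ/, /d/, /g/; each receives one epenthetic vowel.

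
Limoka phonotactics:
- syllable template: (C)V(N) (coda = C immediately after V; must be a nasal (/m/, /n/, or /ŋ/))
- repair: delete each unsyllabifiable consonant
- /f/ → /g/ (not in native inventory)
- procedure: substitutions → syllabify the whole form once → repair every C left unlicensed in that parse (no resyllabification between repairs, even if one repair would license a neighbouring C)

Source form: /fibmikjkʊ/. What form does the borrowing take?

gimikʊ

Substitution: /f/ → /g/, giving /gibmikjkʊ/.
Syllabifying with onset maximization leaves /b/, /k/, /j/ stranded (only a nasal (/m/, /n/, or /ŋ/) is licensed in coda position; onsets are limited to one consonant).
Each unlicensed consonant is deleted: /b/, /k/, /j/.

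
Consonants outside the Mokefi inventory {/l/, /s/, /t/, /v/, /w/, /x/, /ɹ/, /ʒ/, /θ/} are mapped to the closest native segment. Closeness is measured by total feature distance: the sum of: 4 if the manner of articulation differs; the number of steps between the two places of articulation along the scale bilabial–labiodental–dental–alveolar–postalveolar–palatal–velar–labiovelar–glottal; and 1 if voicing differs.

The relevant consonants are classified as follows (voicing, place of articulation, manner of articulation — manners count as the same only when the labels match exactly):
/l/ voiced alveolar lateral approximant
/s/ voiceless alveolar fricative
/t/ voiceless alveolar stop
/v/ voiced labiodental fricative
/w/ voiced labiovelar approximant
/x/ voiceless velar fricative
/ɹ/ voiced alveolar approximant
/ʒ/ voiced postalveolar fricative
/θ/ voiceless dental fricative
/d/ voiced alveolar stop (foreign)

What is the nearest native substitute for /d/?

/t/ is closest: same manner (stop), place distance 0 (alveolar→alveolar), voicing differs (+1); total 1. Next closest is /l/ at distance 4.

t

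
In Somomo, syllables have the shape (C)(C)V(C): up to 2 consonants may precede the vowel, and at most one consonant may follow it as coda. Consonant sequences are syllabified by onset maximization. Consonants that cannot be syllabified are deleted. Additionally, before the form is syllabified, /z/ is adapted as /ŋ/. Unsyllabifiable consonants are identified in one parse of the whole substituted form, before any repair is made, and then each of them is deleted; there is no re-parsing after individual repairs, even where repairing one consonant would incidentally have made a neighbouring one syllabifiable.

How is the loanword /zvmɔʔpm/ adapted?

vmɔʔ

Substitution: /z/ → /ŋ/, giving /ŋvmɔʔpm/.
Syllabifying with onset maximization leaves /ŋ/, /p/, /m/ stranded (at most one coda consonant is licensed; onsets may contain at most 2 consonants).
Deletion applies to /ŋ/, /p/, /m/.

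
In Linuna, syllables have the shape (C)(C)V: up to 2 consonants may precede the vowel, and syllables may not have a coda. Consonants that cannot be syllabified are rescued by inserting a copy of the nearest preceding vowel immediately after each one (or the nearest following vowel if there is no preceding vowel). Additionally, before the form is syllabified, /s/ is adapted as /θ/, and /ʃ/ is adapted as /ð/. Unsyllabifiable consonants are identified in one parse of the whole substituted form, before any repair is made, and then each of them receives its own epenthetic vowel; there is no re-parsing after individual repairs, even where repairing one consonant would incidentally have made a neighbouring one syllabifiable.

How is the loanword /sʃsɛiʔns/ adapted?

θɛðθɛiʔiniθi

Substitution: /s/ → /θ/, /ʃ/ → /ð/, giving /θðθɛiʔnθ/.
Under (C)(C)V, the unsyllabifiable consonants are /θ/, /ʔ/, /n/, /θ/ (no codas are permitted; onsets may contain at most 2 consonants).
Epenthesis after each stranded consonant: /θ/ → /θɛ/, /ʔ/ → /ʔi/, /n/ → /ni/, /θ/ → /θi/.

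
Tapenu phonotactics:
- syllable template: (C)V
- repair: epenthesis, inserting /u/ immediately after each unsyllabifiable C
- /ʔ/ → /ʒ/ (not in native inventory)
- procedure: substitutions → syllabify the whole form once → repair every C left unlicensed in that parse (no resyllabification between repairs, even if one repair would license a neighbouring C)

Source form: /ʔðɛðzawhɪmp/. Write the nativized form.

ʒuðɛðuzawuhɪmupu

Substitution: /ʔ/ → /ʒ/, giving /ʒðɛðzawhɪmp/.
The consonants /ʒ/, /ð/, /w/, /m/, /p/ cannot be parsed into a legal (C)V syllable (no codas are permitted; onsets are limited to one consonant).
Epenthesis after each stranded consonant: /ʒ/ → /ʒu/, /ð/ → /ðu/, /w/ → /wu/, /m/ → /mu/, /p/ → /pu/.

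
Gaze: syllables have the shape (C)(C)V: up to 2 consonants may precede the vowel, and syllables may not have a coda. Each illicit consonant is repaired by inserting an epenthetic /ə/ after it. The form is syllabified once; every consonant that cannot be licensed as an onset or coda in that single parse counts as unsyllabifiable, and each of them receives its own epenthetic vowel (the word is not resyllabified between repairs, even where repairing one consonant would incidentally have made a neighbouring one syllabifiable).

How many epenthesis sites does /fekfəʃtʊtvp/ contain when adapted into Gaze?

3

The unsyllabifiable consonants are /t/, /v/, /p/; each receives one epenthetic vowel.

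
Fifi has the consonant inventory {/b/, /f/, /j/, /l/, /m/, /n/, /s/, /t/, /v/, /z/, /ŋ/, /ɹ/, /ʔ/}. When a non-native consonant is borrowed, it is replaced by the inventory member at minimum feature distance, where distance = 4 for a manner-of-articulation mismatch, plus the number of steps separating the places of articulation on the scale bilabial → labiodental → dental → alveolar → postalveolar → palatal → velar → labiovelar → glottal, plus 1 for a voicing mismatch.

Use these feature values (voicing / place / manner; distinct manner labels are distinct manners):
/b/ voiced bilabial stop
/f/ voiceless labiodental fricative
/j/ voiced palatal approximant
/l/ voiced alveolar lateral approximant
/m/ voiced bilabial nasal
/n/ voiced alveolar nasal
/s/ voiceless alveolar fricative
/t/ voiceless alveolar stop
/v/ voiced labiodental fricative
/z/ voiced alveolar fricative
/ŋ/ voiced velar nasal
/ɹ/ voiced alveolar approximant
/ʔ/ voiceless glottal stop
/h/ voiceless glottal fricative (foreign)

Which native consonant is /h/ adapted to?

/ʔ/ is closest: manner differs (fricative→stop, +4), place distance 0 (glottal→glottal), same voicing; total 4. Next closest is /s/ at distance 5.

ʔ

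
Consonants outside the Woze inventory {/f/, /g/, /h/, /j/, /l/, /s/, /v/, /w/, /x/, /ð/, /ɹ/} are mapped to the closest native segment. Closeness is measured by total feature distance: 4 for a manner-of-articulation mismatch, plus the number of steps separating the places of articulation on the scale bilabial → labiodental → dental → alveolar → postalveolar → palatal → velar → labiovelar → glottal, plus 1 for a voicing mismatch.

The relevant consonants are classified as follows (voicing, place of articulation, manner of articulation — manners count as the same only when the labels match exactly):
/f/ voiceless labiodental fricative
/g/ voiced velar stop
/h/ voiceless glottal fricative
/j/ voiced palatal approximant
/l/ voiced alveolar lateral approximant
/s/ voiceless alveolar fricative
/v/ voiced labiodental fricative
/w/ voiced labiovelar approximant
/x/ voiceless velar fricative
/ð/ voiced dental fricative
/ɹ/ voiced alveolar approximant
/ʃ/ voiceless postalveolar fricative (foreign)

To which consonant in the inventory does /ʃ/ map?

s

/s/ is closest: same manner (fricative), place distance 1 (postalveolar→alveolar), same voicing; total 1. Next closest is /x/ at distance 2.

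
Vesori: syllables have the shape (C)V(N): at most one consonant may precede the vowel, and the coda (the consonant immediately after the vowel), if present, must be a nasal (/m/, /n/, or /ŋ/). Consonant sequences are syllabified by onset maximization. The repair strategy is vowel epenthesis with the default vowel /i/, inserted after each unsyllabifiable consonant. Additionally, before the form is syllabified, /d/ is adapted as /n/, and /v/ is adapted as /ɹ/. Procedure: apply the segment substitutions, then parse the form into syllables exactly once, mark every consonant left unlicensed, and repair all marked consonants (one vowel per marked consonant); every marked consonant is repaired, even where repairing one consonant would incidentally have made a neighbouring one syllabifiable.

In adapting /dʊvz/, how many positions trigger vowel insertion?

2

After substitution the input is /nʊɹz/.
The unsyllabifiable consonants are /ɹ/, /z/; each receives one epenthetic vowel.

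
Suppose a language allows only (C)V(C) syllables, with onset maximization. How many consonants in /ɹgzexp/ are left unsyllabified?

3

The consonants /ɹ/, /g/, /p/ cannot be parsed into a legal (C)V(C) syllable (at most one coda consonant is licensed; onsets are limited to one consonant).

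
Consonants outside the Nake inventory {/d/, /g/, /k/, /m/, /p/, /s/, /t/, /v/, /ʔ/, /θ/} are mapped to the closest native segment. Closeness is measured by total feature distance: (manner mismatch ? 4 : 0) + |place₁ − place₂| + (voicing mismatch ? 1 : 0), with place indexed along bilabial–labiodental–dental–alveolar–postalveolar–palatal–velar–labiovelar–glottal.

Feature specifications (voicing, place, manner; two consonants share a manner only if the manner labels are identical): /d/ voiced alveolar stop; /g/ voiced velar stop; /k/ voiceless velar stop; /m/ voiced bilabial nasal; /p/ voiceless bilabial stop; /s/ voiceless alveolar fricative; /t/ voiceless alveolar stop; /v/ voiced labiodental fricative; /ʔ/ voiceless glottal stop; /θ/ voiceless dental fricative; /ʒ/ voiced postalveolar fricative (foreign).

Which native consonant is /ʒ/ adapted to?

/s/ is closest: same manner (fricative), place distance 1 (postalveolar→alveolar), voicing differs (+1); total 2. Next closest is /v/ at distance 3.

s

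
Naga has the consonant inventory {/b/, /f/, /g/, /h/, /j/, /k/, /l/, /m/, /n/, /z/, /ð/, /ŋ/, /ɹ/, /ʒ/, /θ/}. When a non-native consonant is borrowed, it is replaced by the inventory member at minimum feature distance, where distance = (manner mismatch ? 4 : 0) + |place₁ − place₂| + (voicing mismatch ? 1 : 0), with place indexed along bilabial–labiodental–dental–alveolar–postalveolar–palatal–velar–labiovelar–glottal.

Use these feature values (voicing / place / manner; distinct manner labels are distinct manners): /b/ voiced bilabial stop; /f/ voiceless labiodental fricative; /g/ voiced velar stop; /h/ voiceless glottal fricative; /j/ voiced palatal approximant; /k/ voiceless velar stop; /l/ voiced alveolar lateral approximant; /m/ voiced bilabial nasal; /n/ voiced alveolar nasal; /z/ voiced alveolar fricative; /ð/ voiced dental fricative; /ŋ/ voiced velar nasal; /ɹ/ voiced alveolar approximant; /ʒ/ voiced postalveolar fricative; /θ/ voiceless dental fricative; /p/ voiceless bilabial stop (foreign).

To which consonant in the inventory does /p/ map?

b

/b/ is closest: same manner (stop), place distance 0 (bilabial→bilabial), voicing differs (+1); total 1. Next closest is /f/ at distance 5.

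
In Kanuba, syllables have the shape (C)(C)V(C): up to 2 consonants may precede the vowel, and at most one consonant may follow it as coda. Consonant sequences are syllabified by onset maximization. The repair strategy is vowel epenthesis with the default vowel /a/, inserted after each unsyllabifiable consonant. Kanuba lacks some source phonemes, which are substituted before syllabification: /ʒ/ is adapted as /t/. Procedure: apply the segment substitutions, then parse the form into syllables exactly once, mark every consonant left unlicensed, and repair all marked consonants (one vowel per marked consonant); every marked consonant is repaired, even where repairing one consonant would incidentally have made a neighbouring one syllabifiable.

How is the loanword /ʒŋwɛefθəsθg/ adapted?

taŋwɛefθəsθaga

Substitution: /ʒ/ → /t/, giving /tŋwɛefθəsθg/.
The consonants /t/, /θ/, /g/ cannot be parsed into a legal (C)(C)V(C) syllable (at most one coda consonant is licensed; onsets may contain at most 2 consonants).
Epenthesis after each stranded consonant: /t/ → /ta/, /θ/ → /θa/, /g/ → /ga/.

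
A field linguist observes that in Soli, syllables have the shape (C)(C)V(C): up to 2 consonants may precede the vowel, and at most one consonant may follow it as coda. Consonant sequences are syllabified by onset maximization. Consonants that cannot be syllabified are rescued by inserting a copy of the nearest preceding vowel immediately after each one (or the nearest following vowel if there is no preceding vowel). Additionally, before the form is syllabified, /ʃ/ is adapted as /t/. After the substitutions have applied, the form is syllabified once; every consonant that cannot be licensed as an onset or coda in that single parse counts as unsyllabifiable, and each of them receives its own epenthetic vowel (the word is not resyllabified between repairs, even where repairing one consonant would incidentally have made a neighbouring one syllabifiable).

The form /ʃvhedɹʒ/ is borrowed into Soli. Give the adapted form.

tevhedɹeʒe

Substitution: /ʃ/ → /t/, giving /tvhedɹʒ/.
Under (C)(C)V(C), the unsyllabifiable consonants are /t/, /ɹ/, /ʒ/ (at most one coda consonant is licensed; onsets may contain at most 2 consonants).
Each unlicensed consonant becomes the onset of a new syllable: /t/ → /te/, /ɹ/ → /ɹe/, /ʒ/ → /ʒe/.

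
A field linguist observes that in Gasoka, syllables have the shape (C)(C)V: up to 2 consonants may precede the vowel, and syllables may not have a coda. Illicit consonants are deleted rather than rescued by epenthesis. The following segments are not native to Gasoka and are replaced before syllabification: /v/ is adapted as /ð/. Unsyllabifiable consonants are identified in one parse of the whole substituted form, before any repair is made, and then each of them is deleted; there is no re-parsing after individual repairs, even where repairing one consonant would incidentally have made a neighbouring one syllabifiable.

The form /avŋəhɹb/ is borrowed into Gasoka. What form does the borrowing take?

Substitution: /v/ → /ð/, giving /aðŋəhɹb/.
Under (C)(C)V, the unsyllabifiable consonants are /h/, /ɹ/, /b/ (no codas are permitted; onsets may contain at most 2 consonants).
Deleting the stranded consonants removes /h/, /ɹ/, /b/.

aðŋə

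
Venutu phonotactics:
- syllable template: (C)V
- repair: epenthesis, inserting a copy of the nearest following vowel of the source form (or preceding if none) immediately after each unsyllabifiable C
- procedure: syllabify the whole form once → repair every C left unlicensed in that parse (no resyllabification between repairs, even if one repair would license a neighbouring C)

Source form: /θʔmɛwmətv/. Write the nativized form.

θɛʔɛmɛwəmətəvə

Syllabifying with onset maximization leaves /θ/, /ʔ/, /w/, /t/, /v/ stranded (no codas are permitted; onsets are limited to one consonant).
Inserting the epenthetic vowel yields /θ/ → /θɛ/, /ʔ/ → /ʔɛ/, /w/ → /wə/, /t/ → /tə/, /v/ → /və/.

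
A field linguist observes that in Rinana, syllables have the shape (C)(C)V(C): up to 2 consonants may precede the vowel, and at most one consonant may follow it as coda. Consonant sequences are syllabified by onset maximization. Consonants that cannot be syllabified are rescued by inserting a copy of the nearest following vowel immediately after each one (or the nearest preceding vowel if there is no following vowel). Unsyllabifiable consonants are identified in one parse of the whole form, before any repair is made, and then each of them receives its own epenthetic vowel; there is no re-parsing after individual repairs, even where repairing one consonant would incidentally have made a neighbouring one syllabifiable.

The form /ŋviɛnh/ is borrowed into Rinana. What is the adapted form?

The consonants /h/ cannot be parsed into a legal (C)(C)V(C) syllable (at most one coda consonant is licensed; onsets may contain at most 2 consonants).
Epenthesis after each stranded consonant: /h/ → /hɛ/.

ŋviɛnhɛ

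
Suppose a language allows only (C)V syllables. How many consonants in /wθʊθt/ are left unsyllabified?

Under (C)V, the unsyllabifiable consonants are /w/, /θ/, /t/ (no codas are permitted; onsets are limited to one consonant).

3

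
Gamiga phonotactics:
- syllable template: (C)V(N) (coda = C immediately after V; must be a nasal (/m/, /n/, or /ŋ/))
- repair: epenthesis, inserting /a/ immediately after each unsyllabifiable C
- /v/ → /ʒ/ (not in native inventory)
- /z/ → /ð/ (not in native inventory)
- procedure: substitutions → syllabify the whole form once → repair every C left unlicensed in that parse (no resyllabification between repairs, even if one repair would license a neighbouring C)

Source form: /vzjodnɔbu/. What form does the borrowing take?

ʒaðajodanɔbu

Substitution: /v/ → /ʒ/, /z/ → /ð/, giving /ʒðjodnɔbu/.
Under (C)V(N), the unsyllabifiable consonants are /ʒ/, /ð/, /d/ (only a nasal (/m/, /n/, or /ŋ/) is licensed in coda position; onsets are limited to one consonant).
Epenthesis after each stranded consonant: /ʒ/ → /ʒa/, /ð/ → /ða/, /d/ → /da/.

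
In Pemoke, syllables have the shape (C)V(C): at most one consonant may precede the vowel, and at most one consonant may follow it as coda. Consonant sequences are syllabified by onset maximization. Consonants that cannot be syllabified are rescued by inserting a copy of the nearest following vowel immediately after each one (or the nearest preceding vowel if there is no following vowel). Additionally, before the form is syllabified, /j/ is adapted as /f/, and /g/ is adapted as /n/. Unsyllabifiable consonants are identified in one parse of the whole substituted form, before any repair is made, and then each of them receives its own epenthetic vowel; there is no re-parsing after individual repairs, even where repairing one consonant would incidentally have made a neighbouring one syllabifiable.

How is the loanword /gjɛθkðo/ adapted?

nɛfɛθkoðo

Substitution: /g/ → /n/, /j/ → /f/, giving /nfɛθkðo/.
Under (C)V(C), the unsyllabifiable consonants are /n/, /k/ (at most one coda consonant is licensed; onsets are limited to one consonant).
Each unlicensed consonant becomes the onset of a new syllable: /n/ → /nɛ/, /k/ → /ko/.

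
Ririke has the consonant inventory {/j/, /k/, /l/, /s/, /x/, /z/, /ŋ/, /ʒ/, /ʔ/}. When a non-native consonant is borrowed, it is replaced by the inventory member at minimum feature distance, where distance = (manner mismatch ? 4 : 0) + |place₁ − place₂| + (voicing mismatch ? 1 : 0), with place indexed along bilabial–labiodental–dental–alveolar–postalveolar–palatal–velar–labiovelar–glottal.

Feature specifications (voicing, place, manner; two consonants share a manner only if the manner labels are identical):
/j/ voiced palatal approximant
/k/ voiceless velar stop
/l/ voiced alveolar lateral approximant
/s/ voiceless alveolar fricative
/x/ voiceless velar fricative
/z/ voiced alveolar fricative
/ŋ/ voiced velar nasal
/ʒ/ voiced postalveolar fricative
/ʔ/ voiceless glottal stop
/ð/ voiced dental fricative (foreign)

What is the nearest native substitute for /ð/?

z

/z/ is closest: same manner (fricative), place distance 1 (dental→alveolar), same voicing; total 1. Next closest is /s/ at distance 2.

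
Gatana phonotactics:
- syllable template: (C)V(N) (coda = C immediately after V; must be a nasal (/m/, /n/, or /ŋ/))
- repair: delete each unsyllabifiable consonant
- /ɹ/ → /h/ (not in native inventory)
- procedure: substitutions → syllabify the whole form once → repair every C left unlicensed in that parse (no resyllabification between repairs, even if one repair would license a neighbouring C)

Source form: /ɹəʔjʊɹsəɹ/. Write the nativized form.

Substitution: /ɹ/ → /h/, giving /həʔjʊhsəh/.
The consonants /ʔ/, /h/, /h/ cannot be parsed into a legal (C)V(N) syllable (only a nasal (/m/, /n/, or /ŋ/) is licensed in coda position; onsets are limited to one consonant).
Deleting the stranded consonants removes /ʔ/, /h/, /h/.

həjʊsə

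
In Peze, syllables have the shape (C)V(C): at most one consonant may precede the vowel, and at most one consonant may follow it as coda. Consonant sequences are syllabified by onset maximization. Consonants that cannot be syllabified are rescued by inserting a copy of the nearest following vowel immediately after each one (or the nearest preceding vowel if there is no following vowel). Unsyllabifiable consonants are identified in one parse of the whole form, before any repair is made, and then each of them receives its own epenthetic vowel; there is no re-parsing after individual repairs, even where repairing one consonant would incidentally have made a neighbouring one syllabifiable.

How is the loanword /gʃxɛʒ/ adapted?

gɛʃɛxɛʒ

Under (C)V(C), the unsyllabifiable consonants are /g/, /ʃ/ (at most one coda consonant is licensed; onsets are limited to one consonant).
Epenthesis after each stranded consonant: /g/ → /gɛ/, /ʃ/ → /ʃɛ/.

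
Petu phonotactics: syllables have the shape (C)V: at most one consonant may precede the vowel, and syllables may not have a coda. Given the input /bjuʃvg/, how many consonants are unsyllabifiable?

Under (C)V, the unsyllabifiable consonants are /b/, /ʃ/, /v/, /g/ (no codas are permitted; onsets are limited to one consonant).

4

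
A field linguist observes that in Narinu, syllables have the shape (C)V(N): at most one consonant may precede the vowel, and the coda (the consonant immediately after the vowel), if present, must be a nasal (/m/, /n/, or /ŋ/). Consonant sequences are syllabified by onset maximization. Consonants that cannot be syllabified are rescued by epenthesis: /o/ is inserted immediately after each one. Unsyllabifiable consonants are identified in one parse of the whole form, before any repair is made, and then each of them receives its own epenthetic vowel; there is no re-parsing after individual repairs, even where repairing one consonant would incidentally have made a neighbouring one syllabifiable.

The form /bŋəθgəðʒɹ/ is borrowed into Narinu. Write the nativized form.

Under (C)V(N), the unsyllabifiable consonants are /b/, /θ/, /ð/, /ʒ/, /ɹ/ (only a nasal (/m/, /n/, or /ŋ/) is licensed in coda position; onsets are limited to one consonant).
Inserting the epenthetic vowel yields /b/ → /bo/, /θ/ → /θo/, /ð/ → /ðo/, /ʒ/ → /ʒo/, /ɹ/ → /ɹo/.

boŋəθogəðoʒoɹo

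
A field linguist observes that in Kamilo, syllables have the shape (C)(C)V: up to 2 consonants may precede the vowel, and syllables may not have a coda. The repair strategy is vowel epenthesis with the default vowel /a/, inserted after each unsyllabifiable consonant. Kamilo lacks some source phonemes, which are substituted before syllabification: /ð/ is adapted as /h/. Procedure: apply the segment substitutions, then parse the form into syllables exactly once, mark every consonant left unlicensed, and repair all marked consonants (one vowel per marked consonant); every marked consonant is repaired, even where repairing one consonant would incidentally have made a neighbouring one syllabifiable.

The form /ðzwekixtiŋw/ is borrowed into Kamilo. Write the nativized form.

Substitution: /ð/ → /h/, giving /hzwekixtiŋw/.
Syllabifying with onset maximization leaves /h/, /ŋ/, /w/ stranded (no codas are permitted; onsets may contain at most 2 consonants).
Each unlicensed consonant becomes the onset of a new syllable: /h/ → /ha/, /ŋ/ → /ŋa/, /w/ → /wa/.

hazwekixtiŋawa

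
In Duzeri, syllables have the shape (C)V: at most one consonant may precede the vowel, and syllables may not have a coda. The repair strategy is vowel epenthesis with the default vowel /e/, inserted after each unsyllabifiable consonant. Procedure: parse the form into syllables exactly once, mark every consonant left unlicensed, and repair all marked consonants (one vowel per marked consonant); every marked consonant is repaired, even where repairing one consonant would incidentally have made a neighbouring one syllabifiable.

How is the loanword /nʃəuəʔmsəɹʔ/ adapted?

The consonants /n/, /ʔ/, /m/, /ɹ/, /ʔ/ cannot be parsed into a legal (C)V syllable (no codas are permitted; onsets are limited to one consonant).
Epenthesis after each stranded consonant: /n/ → /ne/, /ʔ/ → /ʔe/, /m/ → /me/, /ɹ/ → /ɹe/, /ʔ/ → /ʔe/.

neʃəuəʔemesəɹeʔe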